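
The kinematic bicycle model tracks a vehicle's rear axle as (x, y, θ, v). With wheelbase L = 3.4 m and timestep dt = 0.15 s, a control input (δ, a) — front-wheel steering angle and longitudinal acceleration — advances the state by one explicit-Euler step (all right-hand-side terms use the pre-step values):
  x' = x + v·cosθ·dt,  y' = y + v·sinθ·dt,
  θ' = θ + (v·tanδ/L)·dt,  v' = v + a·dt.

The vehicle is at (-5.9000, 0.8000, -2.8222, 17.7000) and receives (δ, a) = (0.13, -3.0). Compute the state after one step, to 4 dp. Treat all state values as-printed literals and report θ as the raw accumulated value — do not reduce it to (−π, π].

(-8.4207, -0.0336, -2.7201, 17.2500)

x' = -5.9000 + 17.7000·cos(-2.8222)·0.15 = -8.4207
y' = 0.8000 + 17.7000·sin(-2.8222)·0.15 = -0.0336
θ' = -2.8222 + (17.7000/3.4)·tan(0.13)·0.15 = -2.7201
v' = 17.7000 − 3.0000·0.15 = 17.2500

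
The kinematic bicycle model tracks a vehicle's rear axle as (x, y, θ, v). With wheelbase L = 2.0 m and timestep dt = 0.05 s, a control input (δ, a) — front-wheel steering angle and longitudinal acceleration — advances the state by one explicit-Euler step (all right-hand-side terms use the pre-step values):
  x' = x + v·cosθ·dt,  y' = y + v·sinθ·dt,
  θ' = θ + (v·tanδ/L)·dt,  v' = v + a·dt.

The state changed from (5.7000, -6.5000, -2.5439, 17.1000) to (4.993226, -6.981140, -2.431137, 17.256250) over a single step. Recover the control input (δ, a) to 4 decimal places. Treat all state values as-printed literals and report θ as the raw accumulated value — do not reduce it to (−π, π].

a = (v'−v)/dt = (0.156250)/0.05 = 3.1250
Δθ = θ'−θ = 0.112763;  (v·dt/L) = 17.1000·0.05/2.0 = 0.427500
tan δ = Δθ·L/(v·dt) = 0.263773  →  δ = 0.2579

δ = 0.2579, a = 3.1250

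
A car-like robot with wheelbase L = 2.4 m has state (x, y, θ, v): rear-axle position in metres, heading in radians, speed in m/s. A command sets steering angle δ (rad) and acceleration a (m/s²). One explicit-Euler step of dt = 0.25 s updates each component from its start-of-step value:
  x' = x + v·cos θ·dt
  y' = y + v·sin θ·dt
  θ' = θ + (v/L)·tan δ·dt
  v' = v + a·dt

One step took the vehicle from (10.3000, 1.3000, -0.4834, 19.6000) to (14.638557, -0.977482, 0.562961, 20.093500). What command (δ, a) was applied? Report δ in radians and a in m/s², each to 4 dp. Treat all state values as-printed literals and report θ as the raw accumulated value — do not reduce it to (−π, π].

δ = 0.4736, a = 1.9740

a = (v'−v)/dt = (0.493500)/0.25 = 1.9740
Δθ = θ'−θ = 1.046361;  (v·dt/L) = 19.6000·0.25/2.4 = 2.041667
tan δ = Δθ·L/(v·dt) = 0.512503  →  δ = 0.4736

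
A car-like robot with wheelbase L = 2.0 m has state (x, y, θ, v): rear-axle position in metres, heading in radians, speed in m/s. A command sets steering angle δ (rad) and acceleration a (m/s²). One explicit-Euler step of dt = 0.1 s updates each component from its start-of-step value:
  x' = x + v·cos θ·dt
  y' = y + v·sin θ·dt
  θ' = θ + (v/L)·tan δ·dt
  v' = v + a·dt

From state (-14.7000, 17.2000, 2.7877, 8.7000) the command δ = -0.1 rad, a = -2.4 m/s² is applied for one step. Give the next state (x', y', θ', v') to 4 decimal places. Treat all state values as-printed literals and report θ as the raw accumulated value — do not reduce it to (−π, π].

x' = -14.7000 + 8.7000·cos(2.7877)·0.1 = -15.5161
y' = 17.2000 + 8.7000·sin(2.7877)·0.1 = 17.5015
θ' = 2.7877 + (8.7000/2.0)·tan(-0.1)·0.1 = 2.7441
v' = 8.7000 − 2.4000·0.1 = 8.4600

(-15.5161, 17.5015, 2.7441, 8.4600)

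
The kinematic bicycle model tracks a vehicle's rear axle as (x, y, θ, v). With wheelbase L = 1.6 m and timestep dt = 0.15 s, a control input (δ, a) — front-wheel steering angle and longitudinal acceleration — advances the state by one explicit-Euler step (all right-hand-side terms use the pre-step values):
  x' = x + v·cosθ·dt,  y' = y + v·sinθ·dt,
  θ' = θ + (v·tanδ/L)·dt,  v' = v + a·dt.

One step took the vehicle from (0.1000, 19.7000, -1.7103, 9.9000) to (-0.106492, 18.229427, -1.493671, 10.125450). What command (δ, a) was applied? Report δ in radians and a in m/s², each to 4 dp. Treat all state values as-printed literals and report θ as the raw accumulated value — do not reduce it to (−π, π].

δ = 0.2293, a = 1.5030

a = (v'−v)/dt = (0.225450)/0.15 = 1.5030
Δθ = θ'−θ = 0.216629;  (v·dt/L) = 9.9000·0.15/1.6 = 0.928125
tan δ = Δθ·L/(v·dt) = 0.233405  →  δ = 0.2293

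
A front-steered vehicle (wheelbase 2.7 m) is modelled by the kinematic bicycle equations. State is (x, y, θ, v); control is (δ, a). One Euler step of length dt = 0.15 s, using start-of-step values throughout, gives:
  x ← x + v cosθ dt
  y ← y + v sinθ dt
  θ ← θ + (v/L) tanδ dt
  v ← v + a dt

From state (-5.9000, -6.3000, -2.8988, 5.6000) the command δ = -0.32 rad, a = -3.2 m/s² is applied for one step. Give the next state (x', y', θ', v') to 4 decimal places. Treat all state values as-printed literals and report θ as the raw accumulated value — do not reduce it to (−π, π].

(-6.7154, -6.5019, -3.0019, 5.1200)

x' = -5.9000 + 5.6000·cos(-2.8988)·0.15 = -6.7154
y' = -6.3000 + 5.6000·sin(-2.8988)·0.15 = -6.5019
θ' = -2.8988 + (5.6000/2.7)·tan(-0.32)·0.15 = -3.0019
v' = 5.6000 − 3.2000·0.15 = 5.1200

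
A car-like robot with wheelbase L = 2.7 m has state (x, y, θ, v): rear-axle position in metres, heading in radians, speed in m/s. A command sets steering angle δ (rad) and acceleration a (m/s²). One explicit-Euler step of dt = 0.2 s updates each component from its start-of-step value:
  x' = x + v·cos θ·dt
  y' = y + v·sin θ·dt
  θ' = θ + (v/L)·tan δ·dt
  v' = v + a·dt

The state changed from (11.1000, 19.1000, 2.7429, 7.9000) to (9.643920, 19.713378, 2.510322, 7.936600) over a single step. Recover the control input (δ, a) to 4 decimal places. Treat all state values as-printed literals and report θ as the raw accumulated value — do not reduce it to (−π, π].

δ = -0.3783, a = 0.1830

a = (v'−v)/dt = (0.036600)/0.2 = 0.1830
Δθ = θ'−θ = -0.232578;  (v·dt/L) = 7.9000·0.2/2.7 = 0.585185
tan δ = Δθ·L/(v·dt) = -0.397443  →  δ = -0.3783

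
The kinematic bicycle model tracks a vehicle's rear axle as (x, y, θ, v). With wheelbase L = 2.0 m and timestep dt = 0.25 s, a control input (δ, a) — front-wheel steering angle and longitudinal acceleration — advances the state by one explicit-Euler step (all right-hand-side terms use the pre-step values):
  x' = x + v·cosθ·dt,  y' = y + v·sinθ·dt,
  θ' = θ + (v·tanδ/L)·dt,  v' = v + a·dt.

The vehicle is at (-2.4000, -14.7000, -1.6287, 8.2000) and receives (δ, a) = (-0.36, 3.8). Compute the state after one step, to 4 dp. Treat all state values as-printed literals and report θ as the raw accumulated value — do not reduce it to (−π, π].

(-2.5186, -16.7466, -2.0145, 9.1500)

x' = -2.4000 + 8.2000·cos(-1.6287)·0.25 = -2.5186
y' = -14.7000 + 8.2000·sin(-1.6287)·0.25 = -16.7466
θ' = -1.6287 + (8.2000/2.0)·tan(-0.36)·0.25 = -2.0145
v' = 8.2000 + 3.8000·0.25 = 9.1500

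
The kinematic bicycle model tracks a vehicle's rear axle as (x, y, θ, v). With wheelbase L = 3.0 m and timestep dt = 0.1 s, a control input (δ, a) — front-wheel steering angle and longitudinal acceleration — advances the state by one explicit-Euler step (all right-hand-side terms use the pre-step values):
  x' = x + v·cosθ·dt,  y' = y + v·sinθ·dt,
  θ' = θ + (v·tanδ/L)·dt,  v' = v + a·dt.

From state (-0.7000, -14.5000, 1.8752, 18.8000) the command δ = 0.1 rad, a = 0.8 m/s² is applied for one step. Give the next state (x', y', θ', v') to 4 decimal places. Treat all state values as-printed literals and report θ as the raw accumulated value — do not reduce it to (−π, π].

x' = -0.7000 + 18.8000·cos(1.8752)·0.1 = -1.2635
y' = -14.5000 + 18.8000·sin(1.8752)·0.1 = -12.7064
θ' = 1.8752 + (18.8000/3.0)·tan(0.1)·0.1 = 1.9381
v' = 18.8000 + 0.8000·0.1 = 18.8800

(-1.2635, -12.7064, 1.9381, 18.8800)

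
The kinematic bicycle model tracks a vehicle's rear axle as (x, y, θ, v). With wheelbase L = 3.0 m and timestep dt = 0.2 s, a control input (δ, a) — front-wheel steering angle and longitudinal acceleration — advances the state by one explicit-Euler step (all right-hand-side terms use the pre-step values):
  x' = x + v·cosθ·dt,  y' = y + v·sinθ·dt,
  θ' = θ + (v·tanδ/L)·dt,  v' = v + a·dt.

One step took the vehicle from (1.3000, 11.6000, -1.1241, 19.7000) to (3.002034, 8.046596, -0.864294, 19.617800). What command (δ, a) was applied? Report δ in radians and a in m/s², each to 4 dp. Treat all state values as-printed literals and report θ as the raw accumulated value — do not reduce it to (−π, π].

a = (v'−v)/dt = (-0.082200)/0.2 = -0.4110
Δθ = θ'−θ = 0.259806;  (v·dt/L) = 19.7000·0.2/3.0 = 1.313333
tan δ = Δθ·L/(v·dt) = 0.197822  →  δ = 0.1953

δ = 0.1953, a = -0.4110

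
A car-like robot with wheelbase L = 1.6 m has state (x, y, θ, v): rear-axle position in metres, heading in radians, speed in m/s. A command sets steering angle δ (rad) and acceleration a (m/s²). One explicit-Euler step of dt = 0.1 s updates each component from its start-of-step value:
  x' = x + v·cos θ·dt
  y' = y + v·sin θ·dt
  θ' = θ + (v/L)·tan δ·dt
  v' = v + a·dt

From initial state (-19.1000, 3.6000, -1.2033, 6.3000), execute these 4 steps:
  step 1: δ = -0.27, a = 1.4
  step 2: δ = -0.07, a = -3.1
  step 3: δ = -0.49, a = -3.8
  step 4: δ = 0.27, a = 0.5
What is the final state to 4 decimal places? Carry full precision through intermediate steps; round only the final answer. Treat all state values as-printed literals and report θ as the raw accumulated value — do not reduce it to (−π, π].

(-18.5542, 1.2178, -1.4454, 5.8000)

after step 1 (δ=-0.27, a=1.4): (-18.873654, 3.012065, -1.312274, 6.440000)
after step 2 (δ=-0.07, a=-3.1): (-18.709013, 2.389466, -1.340495, 6.130000)
after step 3 (δ=-0.49, a=-3.8): (-18.569083, 1.792651, -1.544849, 5.750000)
after step 4 (δ=0.27, a=0.5): (-18.554165, 1.217844, -1.445389, 5.800000)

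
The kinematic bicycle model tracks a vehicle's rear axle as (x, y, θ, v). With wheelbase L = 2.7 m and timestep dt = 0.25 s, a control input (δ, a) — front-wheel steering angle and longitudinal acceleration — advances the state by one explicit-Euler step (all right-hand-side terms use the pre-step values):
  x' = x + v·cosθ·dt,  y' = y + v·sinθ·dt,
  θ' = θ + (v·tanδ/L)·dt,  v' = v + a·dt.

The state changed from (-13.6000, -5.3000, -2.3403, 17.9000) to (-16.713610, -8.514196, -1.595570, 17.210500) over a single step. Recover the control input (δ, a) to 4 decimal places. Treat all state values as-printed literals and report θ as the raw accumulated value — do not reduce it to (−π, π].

δ = 0.4223, a = -2.7580

a = (v'−v)/dt = (-0.689500)/0.25 = -2.7580
Δθ = θ'−θ = 0.744730;  (v·dt/L) = 17.9000·0.25/2.7 = 1.657407
tan δ = Δθ·L/(v·dt) = 0.449334  →  δ = 0.4223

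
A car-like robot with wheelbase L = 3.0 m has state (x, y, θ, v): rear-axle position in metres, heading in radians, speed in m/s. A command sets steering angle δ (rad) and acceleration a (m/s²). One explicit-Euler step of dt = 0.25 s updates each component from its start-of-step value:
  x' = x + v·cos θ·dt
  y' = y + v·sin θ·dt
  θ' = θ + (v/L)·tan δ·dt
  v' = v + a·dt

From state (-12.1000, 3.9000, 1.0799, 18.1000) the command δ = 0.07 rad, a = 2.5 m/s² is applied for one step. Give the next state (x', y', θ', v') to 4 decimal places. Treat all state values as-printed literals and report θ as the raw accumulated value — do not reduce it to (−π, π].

x' = -12.1000 + 18.1000·cos(1.0799)·0.25 = -9.9668
y' = 3.9000 + 18.1000·sin(1.0799)·0.25 = 7.8906
θ' = 1.0799 + (18.1000/3.0)·tan(0.07)·0.25 = 1.1857
v' = 18.1000 + 2.5000·0.25 = 18.7250

(-9.9668, 7.8906, 1.1857, 18.7250)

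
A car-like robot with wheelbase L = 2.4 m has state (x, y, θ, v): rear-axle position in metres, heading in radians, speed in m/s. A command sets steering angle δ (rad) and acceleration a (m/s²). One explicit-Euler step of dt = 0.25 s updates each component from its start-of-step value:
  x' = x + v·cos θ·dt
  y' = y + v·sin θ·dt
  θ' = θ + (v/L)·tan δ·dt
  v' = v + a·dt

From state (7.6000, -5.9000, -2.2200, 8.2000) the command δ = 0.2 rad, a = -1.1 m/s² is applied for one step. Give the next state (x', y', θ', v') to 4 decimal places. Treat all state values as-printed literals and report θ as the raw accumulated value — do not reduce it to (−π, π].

(6.3607, -7.5330, -2.0469, 7.9250)

x' = 7.6000 + 8.2000·cos(-2.2200)·0.25 = 6.3607
y' = -5.9000 + 8.2000·sin(-2.2200)·0.25 = -7.5330
θ' = -2.2200 + (8.2000/2.4)·tan(0.2)·0.25 = -2.0469
v' = 8.2000 − 1.1000·0.25 = 7.9250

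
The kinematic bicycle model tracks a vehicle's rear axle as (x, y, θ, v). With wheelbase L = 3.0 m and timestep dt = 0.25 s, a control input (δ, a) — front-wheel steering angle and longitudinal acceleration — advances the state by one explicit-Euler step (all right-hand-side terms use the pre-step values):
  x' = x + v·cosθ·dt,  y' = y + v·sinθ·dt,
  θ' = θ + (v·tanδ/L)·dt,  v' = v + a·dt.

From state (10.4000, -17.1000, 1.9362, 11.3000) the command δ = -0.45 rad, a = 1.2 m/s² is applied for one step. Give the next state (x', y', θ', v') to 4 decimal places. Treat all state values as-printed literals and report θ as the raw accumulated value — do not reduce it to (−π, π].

(9.3906, -14.4615, 1.4813, 11.6000)

x' = 10.4000 + 11.3000·cos(1.9362)·0.25 = 9.3906
y' = -17.1000 + 11.3000·sin(1.9362)·0.25 = -14.4615
θ' = 1.9362 + (11.3000/3.0)·tan(-0.45)·0.25 = 1.4813
v' = 11.3000 + 1.2000·0.25 = 11.6000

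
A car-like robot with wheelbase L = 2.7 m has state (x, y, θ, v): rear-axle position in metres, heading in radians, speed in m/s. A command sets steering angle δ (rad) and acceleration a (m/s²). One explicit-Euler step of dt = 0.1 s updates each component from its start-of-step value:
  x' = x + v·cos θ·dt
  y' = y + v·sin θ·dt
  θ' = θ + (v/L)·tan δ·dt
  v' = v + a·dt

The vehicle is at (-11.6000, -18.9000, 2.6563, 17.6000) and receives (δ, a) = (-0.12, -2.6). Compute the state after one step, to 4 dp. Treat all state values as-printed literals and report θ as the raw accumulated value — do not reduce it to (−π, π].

x' = -11.6000 + 17.6000·cos(2.6563)·0.1 = -13.1568
y' = -18.9000 + 17.6000·sin(2.6563)·0.1 = -18.0790
θ' = 2.6563 + (17.6000/2.7)·tan(-0.12)·0.1 = 2.5777
v' = 17.6000 − 2.6000·0.1 = 17.3400

(-13.1568, -18.0790, 2.5777, 17.3400)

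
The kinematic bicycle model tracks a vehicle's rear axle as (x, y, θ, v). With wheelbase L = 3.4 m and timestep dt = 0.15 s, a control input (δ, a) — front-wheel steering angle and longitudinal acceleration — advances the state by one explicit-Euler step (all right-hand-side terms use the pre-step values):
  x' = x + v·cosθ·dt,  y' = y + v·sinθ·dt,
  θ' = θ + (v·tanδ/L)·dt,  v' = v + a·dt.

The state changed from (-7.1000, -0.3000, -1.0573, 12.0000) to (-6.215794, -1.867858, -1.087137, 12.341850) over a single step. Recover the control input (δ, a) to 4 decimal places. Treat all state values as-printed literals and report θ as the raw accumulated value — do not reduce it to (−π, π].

δ = -0.0563, a = 2.2790

a = (v'−v)/dt = (0.341850)/0.15 = 2.2790
Δθ = θ'−θ = -0.029837;  (v·dt/L) = 12.0000·0.15/3.4 = 0.529412
tan δ = Δθ·L/(v·dt) = -0.056359  →  δ = -0.0563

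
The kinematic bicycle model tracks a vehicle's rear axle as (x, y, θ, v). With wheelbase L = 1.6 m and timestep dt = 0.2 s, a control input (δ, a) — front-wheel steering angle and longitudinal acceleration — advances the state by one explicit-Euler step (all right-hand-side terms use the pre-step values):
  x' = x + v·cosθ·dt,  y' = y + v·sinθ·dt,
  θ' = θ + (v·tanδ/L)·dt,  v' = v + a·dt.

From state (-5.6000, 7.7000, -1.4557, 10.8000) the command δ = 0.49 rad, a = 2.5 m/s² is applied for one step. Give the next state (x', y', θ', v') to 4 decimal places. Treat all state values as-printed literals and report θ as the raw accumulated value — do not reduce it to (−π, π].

(-5.3519, 5.5543, -0.7356, 11.3000)

x' = -5.6000 + 10.8000·cos(-1.4557)·0.2 = -5.3519
y' = 7.7000 + 10.8000·sin(-1.4557)·0.2 = 5.5543
θ' = -1.4557 + (10.8000/1.6)·tan(0.49)·0.2 = -0.7356
v' = 10.8000 + 2.5000·0.2 = 11.3000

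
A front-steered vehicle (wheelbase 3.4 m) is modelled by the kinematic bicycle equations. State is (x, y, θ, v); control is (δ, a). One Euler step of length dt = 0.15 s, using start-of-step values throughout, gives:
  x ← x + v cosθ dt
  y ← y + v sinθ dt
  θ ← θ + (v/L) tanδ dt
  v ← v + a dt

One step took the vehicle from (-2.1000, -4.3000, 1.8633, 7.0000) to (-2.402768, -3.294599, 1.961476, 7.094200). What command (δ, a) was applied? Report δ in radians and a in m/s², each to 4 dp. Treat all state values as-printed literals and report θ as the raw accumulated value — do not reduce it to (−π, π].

δ = 0.3078, a = 0.6280

a = (v'−v)/dt = (0.094200)/0.15 = 0.6280
Δθ = θ'−θ = 0.098176;  (v·dt/L) = 7.0000·0.15/3.4 = 0.308824
tan δ = Δθ·L/(v·dt) = 0.317903  →  δ = 0.3078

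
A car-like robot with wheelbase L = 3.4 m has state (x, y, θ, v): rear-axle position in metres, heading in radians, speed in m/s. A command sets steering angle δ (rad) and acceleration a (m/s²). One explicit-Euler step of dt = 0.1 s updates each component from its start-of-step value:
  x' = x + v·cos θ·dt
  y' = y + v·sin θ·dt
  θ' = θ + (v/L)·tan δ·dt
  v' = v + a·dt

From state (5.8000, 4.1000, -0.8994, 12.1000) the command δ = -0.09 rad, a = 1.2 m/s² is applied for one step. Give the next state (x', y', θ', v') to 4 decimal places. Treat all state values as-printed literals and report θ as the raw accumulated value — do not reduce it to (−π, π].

(6.5527, 3.1526, -0.9315, 12.2200)

x' = 5.8000 + 12.1000·cos(-0.8994)·0.1 = 6.5527
y' = 4.1000 + 12.1000·sin(-0.8994)·0.1 = 3.1526
θ' = -0.8994 + (12.1000/3.4)·tan(-0.09)·0.1 = -0.9315
v' = 12.1000 + 1.2000·0.1 = 12.2200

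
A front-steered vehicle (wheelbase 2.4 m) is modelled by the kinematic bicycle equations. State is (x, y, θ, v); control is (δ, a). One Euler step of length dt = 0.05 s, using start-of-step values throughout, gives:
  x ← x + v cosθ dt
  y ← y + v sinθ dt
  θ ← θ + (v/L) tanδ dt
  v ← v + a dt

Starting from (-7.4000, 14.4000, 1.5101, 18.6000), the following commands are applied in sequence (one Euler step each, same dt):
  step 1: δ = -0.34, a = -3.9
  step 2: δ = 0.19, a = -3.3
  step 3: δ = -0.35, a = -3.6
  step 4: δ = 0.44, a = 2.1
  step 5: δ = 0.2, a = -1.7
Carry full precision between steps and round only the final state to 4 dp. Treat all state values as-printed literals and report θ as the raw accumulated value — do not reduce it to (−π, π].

after step 1 (δ=-0.34, a=-3.9): (-7.343587, 15.328287, 1.373027, 18.405000)
after step 2 (δ=0.19, a=-3.3): (-7.162774, 16.230599, 1.446770, 18.240000)
after step 3 (δ=-0.35, a=-3.6): (-7.049951, 17.135594, 1.308059, 18.060000)
after step 4 (δ=0.44, a=2.1): (-6.815419, 18.007605, 1.485190, 18.165000)
after step 5 (δ=0.2, a=-1.7): (-6.737762, 18.912529, 1.561903, 18.080000)

(-6.7378, 18.9125, 1.5619, 18.0800)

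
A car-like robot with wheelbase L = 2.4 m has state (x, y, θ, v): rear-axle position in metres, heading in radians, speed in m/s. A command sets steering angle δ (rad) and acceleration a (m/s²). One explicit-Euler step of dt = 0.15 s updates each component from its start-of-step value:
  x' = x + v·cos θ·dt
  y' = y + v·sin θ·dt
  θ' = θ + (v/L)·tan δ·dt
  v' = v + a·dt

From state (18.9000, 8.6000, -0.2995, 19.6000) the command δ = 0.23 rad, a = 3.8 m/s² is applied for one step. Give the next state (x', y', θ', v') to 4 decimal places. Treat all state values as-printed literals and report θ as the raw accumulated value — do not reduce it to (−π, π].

(21.7091, 7.7326, -0.0127, 20.1700)

x' = 18.9000 + 19.6000·cos(-0.2995)·0.15 = 21.7091
y' = 8.6000 + 19.6000·sin(-0.2995)·0.15 = 7.7326
θ' = -0.2995 + (19.6000/2.4)·tan(0.23)·0.15 = -0.0127
v' = 19.6000 + 3.8000·0.15 = 20.1700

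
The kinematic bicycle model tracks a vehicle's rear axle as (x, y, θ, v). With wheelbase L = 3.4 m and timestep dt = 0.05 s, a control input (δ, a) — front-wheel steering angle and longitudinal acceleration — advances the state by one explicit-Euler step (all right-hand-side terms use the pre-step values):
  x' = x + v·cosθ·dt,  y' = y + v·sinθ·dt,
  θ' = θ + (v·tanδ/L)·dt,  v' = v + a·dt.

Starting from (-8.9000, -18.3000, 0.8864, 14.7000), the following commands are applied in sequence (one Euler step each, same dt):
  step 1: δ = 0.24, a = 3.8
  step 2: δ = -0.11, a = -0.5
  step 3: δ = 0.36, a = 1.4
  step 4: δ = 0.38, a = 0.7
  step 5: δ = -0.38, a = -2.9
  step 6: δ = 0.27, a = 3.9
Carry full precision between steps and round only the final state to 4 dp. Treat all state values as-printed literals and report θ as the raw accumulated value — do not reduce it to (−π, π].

after step 1 (δ=0.24, a=3.8): (-8.435329, -17.730521, 0.939302, 14.890000)
after step 2 (δ=-0.11, a=-0.5): (-7.995812, -17.129601, 0.915118, 14.865000)
after step 3 (δ=0.36, a=1.4): (-7.542655, -16.540476, 0.997400, 14.935000)
after step 4 (δ=0.38, a=0.7): (-7.137552, -15.913158, 1.085124, 14.970000)
after step 5 (δ=-0.38, a=-2.9): (-6.788150, -15.251214, 0.997195, 14.825000)
after step 6 (δ=0.27, a=3.9): (-6.385903, -14.628599, 1.057532, 15.020000)

(-6.3859, -14.6286, 1.0575, 15.0200)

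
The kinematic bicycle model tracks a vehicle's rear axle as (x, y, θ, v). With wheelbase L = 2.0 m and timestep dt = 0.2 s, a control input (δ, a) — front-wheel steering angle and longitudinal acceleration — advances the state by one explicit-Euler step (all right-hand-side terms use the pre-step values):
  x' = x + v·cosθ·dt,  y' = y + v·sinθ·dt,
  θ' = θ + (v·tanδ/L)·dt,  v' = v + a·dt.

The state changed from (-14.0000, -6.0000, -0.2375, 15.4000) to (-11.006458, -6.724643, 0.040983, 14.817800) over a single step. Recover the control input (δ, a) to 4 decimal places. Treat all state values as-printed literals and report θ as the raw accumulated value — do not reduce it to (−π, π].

a = (v'−v)/dt = (-0.582200)/0.2 = -2.9110
Δθ = θ'−θ = 0.278483;  (v·dt/L) = 15.4000·0.2/2.0 = 1.540000
tan δ = Δθ·L/(v·dt) = 0.180833  →  δ = 0.1789

δ = 0.1789, a = -2.9110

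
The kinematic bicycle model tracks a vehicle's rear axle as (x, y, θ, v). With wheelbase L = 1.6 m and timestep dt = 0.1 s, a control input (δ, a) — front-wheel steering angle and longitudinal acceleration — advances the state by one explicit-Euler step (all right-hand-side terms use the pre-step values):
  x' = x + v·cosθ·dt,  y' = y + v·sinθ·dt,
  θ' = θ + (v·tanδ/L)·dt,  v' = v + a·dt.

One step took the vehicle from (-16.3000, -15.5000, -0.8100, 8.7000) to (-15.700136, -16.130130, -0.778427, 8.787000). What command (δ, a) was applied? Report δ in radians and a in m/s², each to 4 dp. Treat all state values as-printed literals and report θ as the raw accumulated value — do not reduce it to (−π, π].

δ = 0.0580, a = 0.8700

a = (v'−v)/dt = (0.087000)/0.1 = 0.8700
Δθ = θ'−θ = 0.031573;  (v·dt/L) = 8.7000·0.1/1.6 = 0.543750
tan δ = Δθ·L/(v·dt) = 0.058065  →  δ = 0.0580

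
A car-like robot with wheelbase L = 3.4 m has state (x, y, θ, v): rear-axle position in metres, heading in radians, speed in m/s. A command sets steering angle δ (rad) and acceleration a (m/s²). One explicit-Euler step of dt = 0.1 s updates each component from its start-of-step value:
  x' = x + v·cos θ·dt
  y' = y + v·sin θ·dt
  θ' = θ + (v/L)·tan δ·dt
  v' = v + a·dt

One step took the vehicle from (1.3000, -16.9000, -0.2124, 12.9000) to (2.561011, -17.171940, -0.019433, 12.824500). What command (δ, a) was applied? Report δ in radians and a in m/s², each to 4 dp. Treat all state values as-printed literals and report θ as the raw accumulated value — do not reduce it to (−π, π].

a = (v'−v)/dt = (-0.075500)/0.1 = -0.7550
Δθ = θ'−θ = 0.192967;  (v·dt/L) = 12.9000·0.1/3.4 = 0.379412
tan δ = Δθ·L/(v·dt) = 0.508595  →  δ = 0.4705

δ = 0.4705, a = -0.7550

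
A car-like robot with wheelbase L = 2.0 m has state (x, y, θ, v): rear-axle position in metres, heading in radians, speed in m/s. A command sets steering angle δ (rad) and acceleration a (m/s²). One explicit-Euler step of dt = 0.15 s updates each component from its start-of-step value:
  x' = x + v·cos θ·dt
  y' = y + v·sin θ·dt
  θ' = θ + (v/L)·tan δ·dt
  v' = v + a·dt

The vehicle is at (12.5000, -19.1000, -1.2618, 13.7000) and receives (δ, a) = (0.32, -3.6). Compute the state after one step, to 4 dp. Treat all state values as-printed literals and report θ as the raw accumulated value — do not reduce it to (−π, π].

(13.1249, -21.0577, -0.9213, 13.1600)

x' = 12.5000 + 13.7000·cos(-1.2618)·0.15 = 13.1249
y' = -19.1000 + 13.7000·sin(-1.2618)·0.15 = -21.0577
θ' = -1.2618 + (13.7000/2.0)·tan(0.32)·0.15 = -0.9213
v' = 13.7000 − 3.6000·0.15 = 13.1600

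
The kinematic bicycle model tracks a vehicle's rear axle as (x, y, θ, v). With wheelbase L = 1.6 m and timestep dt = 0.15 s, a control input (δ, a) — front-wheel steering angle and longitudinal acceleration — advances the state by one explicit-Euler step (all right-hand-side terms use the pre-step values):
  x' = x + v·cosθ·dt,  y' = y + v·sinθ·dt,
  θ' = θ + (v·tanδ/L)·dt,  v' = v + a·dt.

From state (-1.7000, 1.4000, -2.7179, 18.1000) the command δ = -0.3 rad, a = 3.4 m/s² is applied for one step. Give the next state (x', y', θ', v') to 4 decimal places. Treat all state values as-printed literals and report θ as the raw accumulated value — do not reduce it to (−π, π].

x' = -1.7000 + 18.1000·cos(-2.7179)·0.15 = -4.1749
y' = 1.4000 + 18.1000·sin(-2.7179)·0.15 = 0.2838
θ' = -2.7179 + (18.1000/1.6)·tan(-0.3)·0.15 = -3.2428
v' = 18.1000 + 3.4000·0.15 = 18.6100

(-4.1749, 0.2838, -3.2428, 18.6100)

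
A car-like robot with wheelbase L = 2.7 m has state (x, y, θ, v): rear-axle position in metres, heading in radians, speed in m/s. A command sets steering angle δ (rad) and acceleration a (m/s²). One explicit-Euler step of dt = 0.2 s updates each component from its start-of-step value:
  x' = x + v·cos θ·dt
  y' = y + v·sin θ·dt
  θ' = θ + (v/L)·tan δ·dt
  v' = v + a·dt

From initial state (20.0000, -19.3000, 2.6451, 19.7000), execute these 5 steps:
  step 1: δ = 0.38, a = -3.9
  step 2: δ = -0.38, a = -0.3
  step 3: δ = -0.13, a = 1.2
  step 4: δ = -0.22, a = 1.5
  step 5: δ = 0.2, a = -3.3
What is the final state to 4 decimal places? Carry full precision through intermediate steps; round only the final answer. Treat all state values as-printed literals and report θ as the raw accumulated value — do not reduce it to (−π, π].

after step 1 (δ=0.38, a=-3.9): (16.535721, -17.423202, 3.227947, 18.920000)
after step 2 (δ=-0.38, a=-0.3): (12.765821, -17.749560, 2.668177, 18.860000)
after step 3 (δ=-0.13, a=1.2): (9.408679, -16.029797, 2.485532, 19.100000)
after step 4 (δ=-0.22, a=1.5): (6.381705, -13.699597, 2.169152, 19.400000)
after step 5 (δ=0.2, a=-3.3): (4.196160, -10.493698, 2.460454, 18.740000)

(4.1962, -10.4937, 2.4605, 18.7400)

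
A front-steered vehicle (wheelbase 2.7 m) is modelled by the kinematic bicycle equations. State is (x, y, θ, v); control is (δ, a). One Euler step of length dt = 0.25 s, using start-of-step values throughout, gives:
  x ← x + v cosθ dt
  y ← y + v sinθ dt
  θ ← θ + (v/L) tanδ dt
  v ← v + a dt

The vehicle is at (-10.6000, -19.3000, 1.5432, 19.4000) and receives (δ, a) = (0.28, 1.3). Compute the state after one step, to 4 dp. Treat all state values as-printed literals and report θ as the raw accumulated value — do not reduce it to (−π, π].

(-10.4662, -14.4518, 2.0597, 19.7250)

x' = -10.6000 + 19.4000·cos(1.5432)·0.25 = -10.4662
y' = -19.3000 + 19.4000·sin(1.5432)·0.25 = -14.4518
θ' = 1.5432 + (19.4000/2.7)·tan(0.28)·0.25 = 2.0597
v' = 19.4000 + 1.3000·0.25 = 19.7250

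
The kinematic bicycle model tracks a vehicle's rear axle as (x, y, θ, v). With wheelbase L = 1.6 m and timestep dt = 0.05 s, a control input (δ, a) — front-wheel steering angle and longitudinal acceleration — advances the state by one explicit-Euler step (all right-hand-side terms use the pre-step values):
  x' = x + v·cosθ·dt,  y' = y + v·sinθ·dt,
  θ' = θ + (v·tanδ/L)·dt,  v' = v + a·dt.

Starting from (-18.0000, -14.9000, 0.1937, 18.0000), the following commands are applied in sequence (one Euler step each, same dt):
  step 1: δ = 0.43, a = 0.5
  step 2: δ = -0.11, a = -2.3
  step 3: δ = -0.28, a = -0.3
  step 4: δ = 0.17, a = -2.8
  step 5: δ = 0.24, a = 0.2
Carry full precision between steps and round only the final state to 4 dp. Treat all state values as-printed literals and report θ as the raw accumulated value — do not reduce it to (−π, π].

after step 1 (δ=0.43, a=0.5): (-17.116831, -14.726758, 0.451674, 18.025000)
after step 2 (δ=-0.11, a=-2.3): (-16.305961, -14.333387, 0.389462, 17.910000)
after step 3 (δ=-0.28, a=-0.3): (-15.477522, -13.993374, 0.228522, 17.895000)
after step 4 (δ=0.17, a=-2.8): (-14.606033, -13.790679, 0.324515, 17.755000)
after step 5 (δ=0.24, a=0.2): (-13.764619, -13.507620, 0.460295, 17.765000)

(-13.7646, -13.5076, 0.4603, 17.7650)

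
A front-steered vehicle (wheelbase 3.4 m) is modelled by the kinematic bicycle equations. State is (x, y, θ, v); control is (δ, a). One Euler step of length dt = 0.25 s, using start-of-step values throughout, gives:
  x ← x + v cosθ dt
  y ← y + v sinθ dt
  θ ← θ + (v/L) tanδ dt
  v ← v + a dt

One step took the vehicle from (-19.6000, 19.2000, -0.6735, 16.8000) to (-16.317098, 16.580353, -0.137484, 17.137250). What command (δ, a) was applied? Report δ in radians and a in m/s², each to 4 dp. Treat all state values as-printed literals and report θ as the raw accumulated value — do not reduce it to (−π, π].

δ = 0.4094, a = 1.3490

a = (v'−v)/dt = (0.337250)/0.25 = 1.3490
Δθ = θ'−θ = 0.536016;  (v·dt/L) = 16.8000·0.25/3.4 = 1.235294
tan δ = Δθ·L/(v·dt) = 0.433918  →  δ = 0.4094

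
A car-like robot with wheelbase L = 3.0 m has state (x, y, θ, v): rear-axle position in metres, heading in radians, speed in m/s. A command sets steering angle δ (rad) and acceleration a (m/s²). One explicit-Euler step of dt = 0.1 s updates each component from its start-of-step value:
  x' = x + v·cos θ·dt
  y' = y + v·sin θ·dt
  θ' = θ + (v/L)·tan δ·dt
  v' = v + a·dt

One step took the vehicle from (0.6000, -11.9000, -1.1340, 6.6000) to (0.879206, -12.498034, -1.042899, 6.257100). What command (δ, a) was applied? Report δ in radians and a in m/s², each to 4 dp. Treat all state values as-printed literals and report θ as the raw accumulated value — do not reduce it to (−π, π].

a = (v'−v)/dt = (-0.342900)/0.1 = -3.4290
Δθ = θ'−θ = 0.091101;  (v·dt/L) = 6.6000·0.1/3.0 = 0.220000
tan δ = Δθ·L/(v·dt) = 0.414095  →  δ = 0.3926

δ = 0.3926, a = -3.4290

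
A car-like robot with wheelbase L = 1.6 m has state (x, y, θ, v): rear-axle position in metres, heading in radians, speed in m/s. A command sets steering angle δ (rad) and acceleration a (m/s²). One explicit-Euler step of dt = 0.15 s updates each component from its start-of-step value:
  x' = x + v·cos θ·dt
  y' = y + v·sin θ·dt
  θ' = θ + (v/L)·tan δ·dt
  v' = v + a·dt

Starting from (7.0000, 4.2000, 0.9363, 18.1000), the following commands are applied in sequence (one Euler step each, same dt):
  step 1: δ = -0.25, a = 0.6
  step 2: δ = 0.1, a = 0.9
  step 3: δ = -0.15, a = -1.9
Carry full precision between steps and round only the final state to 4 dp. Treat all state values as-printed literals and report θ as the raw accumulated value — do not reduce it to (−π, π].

(13.1474, 9.4177, 0.4145, 18.0400)

after step 1 (δ=-0.25, a=0.6): (8.609376, 6.386581, 0.503017, 18.190000)
after step 2 (δ=0.1, a=0.9): (10.999903, 7.701911, 0.674119, 18.325000)
after step 3 (δ=-0.15, a=-1.9): (13.147384, 9.417705, 0.414473, 18.040000)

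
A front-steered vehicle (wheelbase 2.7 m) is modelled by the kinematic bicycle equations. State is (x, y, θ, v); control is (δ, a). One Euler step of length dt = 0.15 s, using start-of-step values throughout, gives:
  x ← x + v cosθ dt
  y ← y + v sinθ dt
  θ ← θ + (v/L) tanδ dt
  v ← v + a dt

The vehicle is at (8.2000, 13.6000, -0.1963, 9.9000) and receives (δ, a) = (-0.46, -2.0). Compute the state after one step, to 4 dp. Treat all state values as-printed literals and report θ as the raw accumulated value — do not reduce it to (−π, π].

x' = 8.2000 + 9.9000·cos(-0.1963)·0.15 = 9.6565
y' = 13.6000 + 9.9000·sin(-0.1963)·0.15 = 13.3104
θ' = -0.1963 + (9.9000/2.7)·tan(-0.46)·0.15 = -0.4688
v' = 9.9000 − 2.0000·0.15 = 9.6000

(9.6565, 13.3104, -0.4688, 9.6000)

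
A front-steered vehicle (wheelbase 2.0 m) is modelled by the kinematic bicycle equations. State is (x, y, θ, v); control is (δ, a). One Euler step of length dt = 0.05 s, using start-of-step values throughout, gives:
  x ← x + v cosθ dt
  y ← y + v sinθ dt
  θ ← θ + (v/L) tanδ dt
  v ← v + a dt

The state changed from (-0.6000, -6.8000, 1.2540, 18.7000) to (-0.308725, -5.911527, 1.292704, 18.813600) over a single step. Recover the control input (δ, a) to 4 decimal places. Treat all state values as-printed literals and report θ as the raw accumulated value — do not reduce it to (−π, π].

a = (v'−v)/dt = (0.113600)/0.05 = 2.2720
Δθ = θ'−θ = 0.038704;  (v·dt/L) = 18.7000·0.05/2.0 = 0.467500
tan δ = Δθ·L/(v·dt) = 0.082789  →  δ = 0.0826

δ = 0.0826, a = 2.2720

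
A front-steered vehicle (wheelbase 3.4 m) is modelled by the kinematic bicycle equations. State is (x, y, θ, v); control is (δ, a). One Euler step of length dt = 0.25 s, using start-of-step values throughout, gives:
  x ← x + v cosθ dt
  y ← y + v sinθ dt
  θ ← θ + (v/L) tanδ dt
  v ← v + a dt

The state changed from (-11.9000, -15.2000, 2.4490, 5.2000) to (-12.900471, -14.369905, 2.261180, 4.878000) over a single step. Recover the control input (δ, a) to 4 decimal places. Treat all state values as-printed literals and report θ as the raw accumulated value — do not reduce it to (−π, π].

δ = -0.4566, a = -1.2880

a = (v'−v)/dt = (-0.322000)/0.25 = -1.2880
Δθ = θ'−θ = -0.187820;  (v·dt/L) = 5.2000·0.25/3.4 = 0.382353
tan δ = Δθ·L/(v·dt) = -0.491222  →  δ = -0.4566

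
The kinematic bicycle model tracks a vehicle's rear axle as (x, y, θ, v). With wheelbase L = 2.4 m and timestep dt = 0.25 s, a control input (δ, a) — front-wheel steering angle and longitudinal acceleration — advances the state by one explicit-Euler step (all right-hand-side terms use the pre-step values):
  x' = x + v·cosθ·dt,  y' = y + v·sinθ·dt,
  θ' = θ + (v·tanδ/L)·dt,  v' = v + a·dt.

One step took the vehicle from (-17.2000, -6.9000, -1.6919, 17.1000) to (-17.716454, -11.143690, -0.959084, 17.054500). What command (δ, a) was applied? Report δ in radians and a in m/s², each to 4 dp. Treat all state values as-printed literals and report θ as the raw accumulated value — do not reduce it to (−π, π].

δ = 0.3903, a = -0.1820

a = (v'−v)/dt = (-0.045500)/0.25 = -0.1820
Δθ = θ'−θ = 0.732816;  (v·dt/L) = 17.1000·0.25/2.4 = 1.781250
tan δ = Δθ·L/(v·dt) = 0.411405  →  δ = 0.3903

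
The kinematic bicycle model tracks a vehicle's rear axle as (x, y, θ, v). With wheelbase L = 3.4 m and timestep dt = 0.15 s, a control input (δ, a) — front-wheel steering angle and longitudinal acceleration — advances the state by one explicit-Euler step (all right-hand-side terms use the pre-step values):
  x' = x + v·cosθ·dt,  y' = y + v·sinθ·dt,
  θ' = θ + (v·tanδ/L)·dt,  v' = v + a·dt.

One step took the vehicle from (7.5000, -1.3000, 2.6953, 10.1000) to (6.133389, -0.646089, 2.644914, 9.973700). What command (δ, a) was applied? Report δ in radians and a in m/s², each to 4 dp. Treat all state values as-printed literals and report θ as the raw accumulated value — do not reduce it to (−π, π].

a = (v'−v)/dt = (-0.126300)/0.15 = -0.8420
Δθ = θ'−θ = -0.050386;  (v·dt/L) = 10.1000·0.15/3.4 = 0.445588
tan δ = Δθ·L/(v·dt) = -0.113077  →  δ = -0.1126

δ = -0.1126, a = -0.8420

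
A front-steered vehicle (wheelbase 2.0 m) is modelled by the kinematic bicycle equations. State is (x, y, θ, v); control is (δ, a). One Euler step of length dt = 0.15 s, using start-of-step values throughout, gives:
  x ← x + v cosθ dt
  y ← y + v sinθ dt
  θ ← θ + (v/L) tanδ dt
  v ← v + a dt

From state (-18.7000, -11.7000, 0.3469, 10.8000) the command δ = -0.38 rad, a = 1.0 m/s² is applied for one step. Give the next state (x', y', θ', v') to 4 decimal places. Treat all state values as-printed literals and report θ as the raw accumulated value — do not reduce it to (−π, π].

(-17.1765, -11.1492, 0.0234, 10.9500)

x' = -18.7000 + 10.8000·cos(0.3469)·0.15 = -17.1765
y' = -11.7000 + 10.8000·sin(0.3469)·0.15 = -11.1492
θ' = 0.3469 + (10.8000/2.0)·tan(-0.38)·0.15 = 0.0234
v' = 10.8000 + 1.0000·0.15 = 10.9500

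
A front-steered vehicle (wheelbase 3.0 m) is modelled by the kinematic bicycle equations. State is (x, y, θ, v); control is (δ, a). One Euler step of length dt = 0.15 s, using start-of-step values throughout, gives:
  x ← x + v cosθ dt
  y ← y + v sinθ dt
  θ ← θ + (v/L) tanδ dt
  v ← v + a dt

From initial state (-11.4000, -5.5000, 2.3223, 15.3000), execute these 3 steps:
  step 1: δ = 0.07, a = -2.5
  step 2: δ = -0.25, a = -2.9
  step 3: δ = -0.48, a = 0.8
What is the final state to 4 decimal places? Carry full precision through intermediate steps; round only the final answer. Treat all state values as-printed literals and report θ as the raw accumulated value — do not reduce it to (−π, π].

after step 1 (δ=0.07, a=-2.5): (-12.966884, -3.823128, 2.375938, 14.925000)
after step 2 (δ=-0.25, a=-2.9): (-14.580863, -2.271654, 2.185389, 14.490000)
after step 3 (δ=-0.48, a=0.8): (-15.834159, -0.495885, 1.808206, 14.610000)

(-15.8342, -0.4959, 1.8082, 14.6100)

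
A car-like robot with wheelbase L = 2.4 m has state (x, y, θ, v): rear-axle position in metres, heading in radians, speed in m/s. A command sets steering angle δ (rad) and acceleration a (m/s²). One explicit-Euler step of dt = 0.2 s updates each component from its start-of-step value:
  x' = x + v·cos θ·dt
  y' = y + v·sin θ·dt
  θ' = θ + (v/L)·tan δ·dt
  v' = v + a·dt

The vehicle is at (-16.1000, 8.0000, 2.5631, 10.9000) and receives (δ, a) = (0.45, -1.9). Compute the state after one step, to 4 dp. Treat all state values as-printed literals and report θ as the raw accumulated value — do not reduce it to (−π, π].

x' = -16.1000 + 10.9000·cos(2.5631)·0.2 = -17.9253
y' = 8.0000 + 10.9000·sin(2.5631)·0.2 = 9.1919
θ' = 2.5631 + (10.9000/2.4)·tan(0.45)·0.2 = 3.0019
v' = 10.9000 − 1.9000·0.2 = 10.5200

(-17.9253, 9.1919, 3.0019, 10.5200)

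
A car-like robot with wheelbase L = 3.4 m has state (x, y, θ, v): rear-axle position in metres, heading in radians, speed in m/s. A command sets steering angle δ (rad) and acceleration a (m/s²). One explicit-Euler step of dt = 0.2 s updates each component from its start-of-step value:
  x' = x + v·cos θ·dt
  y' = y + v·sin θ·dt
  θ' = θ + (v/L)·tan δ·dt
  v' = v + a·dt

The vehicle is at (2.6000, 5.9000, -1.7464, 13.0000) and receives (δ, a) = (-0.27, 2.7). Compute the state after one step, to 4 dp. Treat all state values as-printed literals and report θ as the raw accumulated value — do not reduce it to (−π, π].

(2.1458, 3.3400, -1.9580, 13.5400)

x' = 2.6000 + 13.0000·cos(-1.7464)·0.2 = 2.1458
y' = 5.9000 + 13.0000·sin(-1.7464)·0.2 = 3.3400
θ' = -1.7464 + (13.0000/3.4)·tan(-0.27)·0.2 = -1.9580
v' = 13.0000 + 2.7000·0.2 = 13.5400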